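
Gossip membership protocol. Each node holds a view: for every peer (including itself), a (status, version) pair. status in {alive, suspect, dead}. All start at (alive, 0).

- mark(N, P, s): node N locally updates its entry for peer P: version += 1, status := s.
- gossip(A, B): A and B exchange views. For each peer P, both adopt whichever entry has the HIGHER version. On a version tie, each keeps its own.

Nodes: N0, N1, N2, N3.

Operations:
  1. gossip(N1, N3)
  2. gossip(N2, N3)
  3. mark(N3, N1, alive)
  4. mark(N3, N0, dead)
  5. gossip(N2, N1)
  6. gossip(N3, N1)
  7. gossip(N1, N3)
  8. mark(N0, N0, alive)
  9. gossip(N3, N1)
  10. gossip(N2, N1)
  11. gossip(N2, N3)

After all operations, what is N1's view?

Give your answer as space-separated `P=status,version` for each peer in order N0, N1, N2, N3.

Answer: N0=dead,1 N1=alive,1 N2=alive,0 N3=alive,0

Derivation:
Op 1: gossip N1<->N3 -> N1.N0=(alive,v0) N1.N1=(alive,v0) N1.N2=(alive,v0) N1.N3=(alive,v0) | N3.N0=(alive,v0) N3.N1=(alive,v0) N3.N2=(alive,v0) N3.N3=(alive,v0)
Op 2: gossip N2<->N3 -> N2.N0=(alive,v0) N2.N1=(alive,v0) N2.N2=(alive,v0) N2.N3=(alive,v0) | N3.N0=(alive,v0) N3.N1=(alive,v0) N3.N2=(alive,v0) N3.N3=(alive,v0)
Op 3: N3 marks N1=alive -> (alive,v1)
Op 4: N3 marks N0=dead -> (dead,v1)
Op 5: gossip N2<->N1 -> N2.N0=(alive,v0) N2.N1=(alive,v0) N2.N2=(alive,v0) N2.N3=(alive,v0) | N1.N0=(alive,v0) N1.N1=(alive,v0) N1.N2=(alive,v0) N1.N3=(alive,v0)
Op 6: gossip N3<->N1 -> N3.N0=(dead,v1) N3.N1=(alive,v1) N3.N2=(alive,v0) N3.N3=(alive,v0) | N1.N0=(dead,v1) N1.N1=(alive,v1) N1.N2=(alive,v0) N1.N3=(alive,v0)
Op 7: gossip N1<->N3 -> N1.N0=(dead,v1) N1.N1=(alive,v1) N1.N2=(alive,v0) N1.N3=(alive,v0) | N3.N0=(dead,v1) N3.N1=(alive,v1) N3.N2=(alive,v0) N3.N3=(alive,v0)
Op 8: N0 marks N0=alive -> (alive,v1)
Op 9: gossip N3<->N1 -> N3.N0=(dead,v1) N3.N1=(alive,v1) N3.N2=(alive,v0) N3.N3=(alive,v0) | N1.N0=(dead,v1) N1.N1=(alive,v1) N1.N2=(alive,v0) N1.N3=(alive,v0)
Op 10: gossip N2<->N1 -> N2.N0=(dead,v1) N2.N1=(alive,v1) N2.N2=(alive,v0) N2.N3=(alive,v0) | N1.N0=(dead,v1) N1.N1=(alive,v1) N1.N2=(alive,v0) N1.N3=(alive,v0)
Op 11: gossip N2<->N3 -> N2.N0=(dead,v1) N2.N1=(alive,v1) N2.N2=(alive,v0) N2.N3=(alive,v0) | N3.N0=(dead,v1) N3.N1=(alive,v1) N3.N2=(alive,v0) N3.N3=(alive,v0)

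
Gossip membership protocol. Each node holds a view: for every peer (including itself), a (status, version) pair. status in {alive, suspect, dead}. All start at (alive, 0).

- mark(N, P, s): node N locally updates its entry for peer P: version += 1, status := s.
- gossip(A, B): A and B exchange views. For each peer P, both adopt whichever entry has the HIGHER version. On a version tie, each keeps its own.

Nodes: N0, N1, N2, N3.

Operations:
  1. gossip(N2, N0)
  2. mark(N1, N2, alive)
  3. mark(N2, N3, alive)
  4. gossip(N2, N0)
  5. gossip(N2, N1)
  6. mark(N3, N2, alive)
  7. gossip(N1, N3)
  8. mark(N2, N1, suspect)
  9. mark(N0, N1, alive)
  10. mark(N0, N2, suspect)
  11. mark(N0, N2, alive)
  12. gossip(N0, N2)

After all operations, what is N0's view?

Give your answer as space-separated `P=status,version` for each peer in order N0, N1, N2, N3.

Answer: N0=alive,0 N1=alive,1 N2=alive,2 N3=alive,1

Derivation:
Op 1: gossip N2<->N0 -> N2.N0=(alive,v0) N2.N1=(alive,v0) N2.N2=(alive,v0) N2.N3=(alive,v0) | N0.N0=(alive,v0) N0.N1=(alive,v0) N0.N2=(alive,v0) N0.N3=(alive,v0)
Op 2: N1 marks N2=alive -> (alive,v1)
Op 3: N2 marks N3=alive -> (alive,v1)
Op 4: gossip N2<->N0 -> N2.N0=(alive,v0) N2.N1=(alive,v0) N2.N2=(alive,v0) N2.N3=(alive,v1) | N0.N0=(alive,v0) N0.N1=(alive,v0) N0.N2=(alive,v0) N0.N3=(alive,v1)
Op 5: gossip N2<->N1 -> N2.N0=(alive,v0) N2.N1=(alive,v0) N2.N2=(alive,v1) N2.N3=(alive,v1) | N1.N0=(alive,v0) N1.N1=(alive,v0) N1.N2=(alive,v1) N1.N3=(alive,v1)
Op 6: N3 marks N2=alive -> (alive,v1)
Op 7: gossip N1<->N3 -> N1.N0=(alive,v0) N1.N1=(alive,v0) N1.N2=(alive,v1) N1.N3=(alive,v1) | N3.N0=(alive,v0) N3.N1=(alive,v0) N3.N2=(alive,v1) N3.N3=(alive,v1)
Op 8: N2 marks N1=suspect -> (suspect,v1)
Op 9: N0 marks N1=alive -> (alive,v1)
Op 10: N0 marks N2=suspect -> (suspect,v1)
Op 11: N0 marks N2=alive -> (alive,v2)
Op 12: gossip N0<->N2 -> N0.N0=(alive,v0) N0.N1=(alive,v1) N0.N2=(alive,v2) N0.N3=(alive,v1) | N2.N0=(alive,v0) N2.N1=(suspect,v1) N2.N2=(alive,v2) N2.N3=(alive,v1)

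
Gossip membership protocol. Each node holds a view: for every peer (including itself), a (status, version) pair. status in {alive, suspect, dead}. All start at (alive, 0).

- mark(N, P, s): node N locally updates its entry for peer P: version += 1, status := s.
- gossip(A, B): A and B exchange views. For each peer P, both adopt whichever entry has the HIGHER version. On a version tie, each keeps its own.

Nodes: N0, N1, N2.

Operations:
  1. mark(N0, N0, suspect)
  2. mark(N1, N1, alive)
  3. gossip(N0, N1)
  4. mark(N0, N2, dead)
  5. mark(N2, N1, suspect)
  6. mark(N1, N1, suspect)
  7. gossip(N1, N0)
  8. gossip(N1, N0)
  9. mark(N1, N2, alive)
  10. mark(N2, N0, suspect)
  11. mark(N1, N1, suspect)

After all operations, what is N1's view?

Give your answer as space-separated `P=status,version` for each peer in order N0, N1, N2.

Op 1: N0 marks N0=suspect -> (suspect,v1)
Op 2: N1 marks N1=alive -> (alive,v1)
Op 3: gossip N0<->N1 -> N0.N0=(suspect,v1) N0.N1=(alive,v1) N0.N2=(alive,v0) | N1.N0=(suspect,v1) N1.N1=(alive,v1) N1.N2=(alive,v0)
Op 4: N0 marks N2=dead -> (dead,v1)
Op 5: N2 marks N1=suspect -> (suspect,v1)
Op 6: N1 marks N1=suspect -> (suspect,v2)
Op 7: gossip N1<->N0 -> N1.N0=(suspect,v1) N1.N1=(suspect,v2) N1.N2=(dead,v1) | N0.N0=(suspect,v1) N0.N1=(suspect,v2) N0.N2=(dead,v1)
Op 8: gossip N1<->N0 -> N1.N0=(suspect,v1) N1.N1=(suspect,v2) N1.N2=(dead,v1) | N0.N0=(suspect,v1) N0.N1=(suspect,v2) N0.N2=(dead,v1)
Op 9: N1 marks N2=alive -> (alive,v2)
Op 10: N2 marks N0=suspect -> (suspect,v1)
Op 11: N1 marks N1=suspect -> (suspect,v3)

Answer: N0=suspect,1 N1=suspect,3 N2=alive,2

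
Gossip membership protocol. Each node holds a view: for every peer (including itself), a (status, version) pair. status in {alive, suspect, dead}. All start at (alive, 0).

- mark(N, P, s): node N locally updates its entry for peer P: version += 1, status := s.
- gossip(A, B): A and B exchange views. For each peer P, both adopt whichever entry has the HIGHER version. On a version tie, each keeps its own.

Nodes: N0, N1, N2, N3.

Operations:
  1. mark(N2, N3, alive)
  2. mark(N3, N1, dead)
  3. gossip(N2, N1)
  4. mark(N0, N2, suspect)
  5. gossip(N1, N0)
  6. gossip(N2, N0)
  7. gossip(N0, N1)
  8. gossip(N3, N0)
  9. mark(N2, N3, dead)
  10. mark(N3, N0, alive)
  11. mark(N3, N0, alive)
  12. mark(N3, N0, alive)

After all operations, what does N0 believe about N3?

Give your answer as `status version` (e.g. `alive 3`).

Answer: alive 1

Derivation:
Op 1: N2 marks N3=alive -> (alive,v1)
Op 2: N3 marks N1=dead -> (dead,v1)
Op 3: gossip N2<->N1 -> N2.N0=(alive,v0) N2.N1=(alive,v0) N2.N2=(alive,v0) N2.N3=(alive,v1) | N1.N0=(alive,v0) N1.N1=(alive,v0) N1.N2=(alive,v0) N1.N3=(alive,v1)
Op 4: N0 marks N2=suspect -> (suspect,v1)
Op 5: gossip N1<->N0 -> N1.N0=(alive,v0) N1.N1=(alive,v0) N1.N2=(suspect,v1) N1.N3=(alive,v1) | N0.N0=(alive,v0) N0.N1=(alive,v0) N0.N2=(suspect,v1) N0.N3=(alive,v1)
Op 6: gossip N2<->N0 -> N2.N0=(alive,v0) N2.N1=(alive,v0) N2.N2=(suspect,v1) N2.N3=(alive,v1) | N0.N0=(alive,v0) N0.N1=(alive,v0) N0.N2=(suspect,v1) N0.N3=(alive,v1)
Op 7: gossip N0<->N1 -> N0.N0=(alive,v0) N0.N1=(alive,v0) N0.N2=(suspect,v1) N0.N3=(alive,v1) | N1.N0=(alive,v0) N1.N1=(alive,v0) N1.N2=(suspect,v1) N1.N3=(alive,v1)
Op 8: gossip N3<->N0 -> N3.N0=(alive,v0) N3.N1=(dead,v1) N3.N2=(suspect,v1) N3.N3=(alive,v1) | N0.N0=(alive,v0) N0.N1=(dead,v1) N0.N2=(suspect,v1) N0.N3=(alive,v1)
Op 9: N2 marks N3=dead -> (dead,v2)
Op 10: N3 marks N0=alive -> (alive,v1)
Op 11: N3 marks N0=alive -> (alive,v2)
Op 12: N3 marks N0=alive -> (alive,v3)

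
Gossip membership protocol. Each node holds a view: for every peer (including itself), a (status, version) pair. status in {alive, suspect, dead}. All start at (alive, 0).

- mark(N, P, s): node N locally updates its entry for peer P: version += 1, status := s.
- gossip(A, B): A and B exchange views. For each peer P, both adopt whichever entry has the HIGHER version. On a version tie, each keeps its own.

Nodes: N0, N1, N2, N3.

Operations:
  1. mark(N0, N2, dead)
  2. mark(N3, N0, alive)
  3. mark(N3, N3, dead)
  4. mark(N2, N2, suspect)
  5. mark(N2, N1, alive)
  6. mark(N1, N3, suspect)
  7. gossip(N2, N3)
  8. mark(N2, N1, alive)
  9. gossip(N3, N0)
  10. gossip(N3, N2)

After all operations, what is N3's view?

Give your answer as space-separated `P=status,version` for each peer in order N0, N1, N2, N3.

Op 1: N0 marks N2=dead -> (dead,v1)
Op 2: N3 marks N0=alive -> (alive,v1)
Op 3: N3 marks N3=dead -> (dead,v1)
Op 4: N2 marks N2=suspect -> (suspect,v1)
Op 5: N2 marks N1=alive -> (alive,v1)
Op 6: N1 marks N3=suspect -> (suspect,v1)
Op 7: gossip N2<->N3 -> N2.N0=(alive,v1) N2.N1=(alive,v1) N2.N2=(suspect,v1) N2.N3=(dead,v1) | N3.N0=(alive,v1) N3.N1=(alive,v1) N3.N2=(suspect,v1) N3.N3=(dead,v1)
Op 8: N2 marks N1=alive -> (alive,v2)
Op 9: gossip N3<->N0 -> N3.N0=(alive,v1) N3.N1=(alive,v1) N3.N2=(suspect,v1) N3.N3=(dead,v1) | N0.N0=(alive,v1) N0.N1=(alive,v1) N0.N2=(dead,v1) N0.N3=(dead,v1)
Op 10: gossip N3<->N2 -> N3.N0=(alive,v1) N3.N1=(alive,v2) N3.N2=(suspect,v1) N3.N3=(dead,v1) | N2.N0=(alive,v1) N2.N1=(alive,v2) N2.N2=(suspect,v1) N2.N3=(dead,v1)

Answer: N0=alive,1 N1=alive,2 N2=suspect,1 N3=dead,1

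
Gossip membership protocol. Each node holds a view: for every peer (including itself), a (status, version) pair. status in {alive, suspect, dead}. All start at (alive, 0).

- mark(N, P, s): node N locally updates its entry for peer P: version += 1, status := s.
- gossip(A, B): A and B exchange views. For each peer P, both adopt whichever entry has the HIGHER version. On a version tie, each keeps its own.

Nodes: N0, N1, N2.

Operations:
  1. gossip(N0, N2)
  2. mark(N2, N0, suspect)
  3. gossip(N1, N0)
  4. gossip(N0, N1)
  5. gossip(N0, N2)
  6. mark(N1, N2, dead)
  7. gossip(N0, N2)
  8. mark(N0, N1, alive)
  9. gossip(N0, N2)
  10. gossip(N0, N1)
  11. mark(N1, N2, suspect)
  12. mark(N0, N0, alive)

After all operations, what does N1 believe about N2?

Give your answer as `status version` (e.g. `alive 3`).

Answer: suspect 2

Derivation:
Op 1: gossip N0<->N2 -> N0.N0=(alive,v0) N0.N1=(alive,v0) N0.N2=(alive,v0) | N2.N0=(alive,v0) N2.N1=(alive,v0) N2.N2=(alive,v0)
Op 2: N2 marks N0=suspect -> (suspect,v1)
Op 3: gossip N1<->N0 -> N1.N0=(alive,v0) N1.N1=(alive,v0) N1.N2=(alive,v0) | N0.N0=(alive,v0) N0.N1=(alive,v0) N0.N2=(alive,v0)
Op 4: gossip N0<->N1 -> N0.N0=(alive,v0) N0.N1=(alive,v0) N0.N2=(alive,v0) | N1.N0=(alive,v0) N1.N1=(alive,v0) N1.N2=(alive,v0)
Op 5: gossip N0<->N2 -> N0.N0=(suspect,v1) N0.N1=(alive,v0) N0.N2=(alive,v0) | N2.N0=(suspect,v1) N2.N1=(alive,v0) N2.N2=(alive,v0)
Op 6: N1 marks N2=dead -> (dead,v1)
Op 7: gossip N0<->N2 -> N0.N0=(suspect,v1) N0.N1=(alive,v0) N0.N2=(alive,v0) | N2.N0=(suspect,v1) N2.N1=(alive,v0) N2.N2=(alive,v0)
Op 8: N0 marks N1=alive -> (alive,v1)
Op 9: gossip N0<->N2 -> N0.N0=(suspect,v1) N0.N1=(alive,v1) N0.N2=(alive,v0) | N2.N0=(suspect,v1) N2.N1=(alive,v1) N2.N2=(alive,v0)
Op 10: gossip N0<->N1 -> N0.N0=(suspect,v1) N0.N1=(alive,v1) N0.N2=(dead,v1) | N1.N0=(suspect,v1) N1.N1=(alive,v1) N1.N2=(dead,v1)
Op 11: N1 marks N2=suspect -> (suspect,v2)
Op 12: N0 marks N0=alive -> (alive,v2)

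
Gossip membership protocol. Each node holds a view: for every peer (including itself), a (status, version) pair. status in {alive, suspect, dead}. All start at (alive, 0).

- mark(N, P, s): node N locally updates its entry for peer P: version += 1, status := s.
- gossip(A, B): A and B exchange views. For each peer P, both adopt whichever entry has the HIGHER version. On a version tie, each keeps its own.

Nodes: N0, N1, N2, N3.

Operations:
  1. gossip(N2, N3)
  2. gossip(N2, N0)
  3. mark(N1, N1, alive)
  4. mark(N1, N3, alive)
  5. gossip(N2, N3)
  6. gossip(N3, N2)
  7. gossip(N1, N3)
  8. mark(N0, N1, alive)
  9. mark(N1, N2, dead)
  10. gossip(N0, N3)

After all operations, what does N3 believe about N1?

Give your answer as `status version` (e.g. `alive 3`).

Answer: alive 1

Derivation:
Op 1: gossip N2<->N3 -> N2.N0=(alive,v0) N2.N1=(alive,v0) N2.N2=(alive,v0) N2.N3=(alive,v0) | N3.N0=(alive,v0) N3.N1=(alive,v0) N3.N2=(alive,v0) N3.N3=(alive,v0)
Op 2: gossip N2<->N0 -> N2.N0=(alive,v0) N2.N1=(alive,v0) N2.N2=(alive,v0) N2.N3=(alive,v0) | N0.N0=(alive,v0) N0.N1=(alive,v0) N0.N2=(alive,v0) N0.N3=(alive,v0)
Op 3: N1 marks N1=alive -> (alive,v1)
Op 4: N1 marks N3=alive -> (alive,v1)
Op 5: gossip N2<->N3 -> N2.N0=(alive,v0) N2.N1=(alive,v0) N2.N2=(alive,v0) N2.N3=(alive,v0) | N3.N0=(alive,v0) N3.N1=(alive,v0) N3.N2=(alive,v0) N3.N3=(alive,v0)
Op 6: gossip N3<->N2 -> N3.N0=(alive,v0) N3.N1=(alive,v0) N3.N2=(alive,v0) N3.N3=(alive,v0) | N2.N0=(alive,v0) N2.N1=(alive,v0) N2.N2=(alive,v0) N2.N3=(alive,v0)
Op 7: gossip N1<->N3 -> N1.N0=(alive,v0) N1.N1=(alive,v1) N1.N2=(alive,v0) N1.N3=(alive,v1) | N3.N0=(alive,v0) N3.N1=(alive,v1) N3.N2=(alive,v0) N3.N3=(alive,v1)
Op 8: N0 marks N1=alive -> (alive,v1)
Op 9: N1 marks N2=dead -> (dead,v1)
Op 10: gossip N0<->N3 -> N0.N0=(alive,v0) N0.N1=(alive,v1) N0.N2=(alive,v0) N0.N3=(alive,v1) | N3.N0=(alive,v0) N3.N1=(alive,v1) N3.N2=(alive,v0) N3.N3=(alive,v1)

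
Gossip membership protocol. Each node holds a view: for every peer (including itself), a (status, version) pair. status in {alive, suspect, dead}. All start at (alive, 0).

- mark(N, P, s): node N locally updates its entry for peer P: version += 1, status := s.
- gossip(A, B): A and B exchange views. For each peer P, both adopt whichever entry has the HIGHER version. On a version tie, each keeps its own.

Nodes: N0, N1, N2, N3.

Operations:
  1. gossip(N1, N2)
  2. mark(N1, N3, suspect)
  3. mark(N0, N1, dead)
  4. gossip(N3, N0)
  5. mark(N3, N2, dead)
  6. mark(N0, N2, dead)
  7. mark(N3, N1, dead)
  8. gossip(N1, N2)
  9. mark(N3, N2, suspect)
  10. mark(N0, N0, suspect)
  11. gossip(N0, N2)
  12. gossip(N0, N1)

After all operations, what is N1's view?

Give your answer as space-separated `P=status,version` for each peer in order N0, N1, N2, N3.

Op 1: gossip N1<->N2 -> N1.N0=(alive,v0) N1.N1=(alive,v0) N1.N2=(alive,v0) N1.N3=(alive,v0) | N2.N0=(alive,v0) N2.N1=(alive,v0) N2.N2=(alive,v0) N2.N3=(alive,v0)
Op 2: N1 marks N3=suspect -> (suspect,v1)
Op 3: N0 marks N1=dead -> (dead,v1)
Op 4: gossip N3<->N0 -> N3.N0=(alive,v0) N3.N1=(dead,v1) N3.N2=(alive,v0) N3.N3=(alive,v0) | N0.N0=(alive,v0) N0.N1=(dead,v1) N0.N2=(alive,v0) N0.N3=(alive,v0)
Op 5: N3 marks N2=dead -> (dead,v1)
Op 6: N0 marks N2=dead -> (dead,v1)
Op 7: N3 marks N1=dead -> (dead,v2)
Op 8: gossip N1<->N2 -> N1.N0=(alive,v0) N1.N1=(alive,v0) N1.N2=(alive,v0) N1.N3=(suspect,v1) | N2.N0=(alive,v0) N2.N1=(alive,v0) N2.N2=(alive,v0) N2.N3=(suspect,v1)
Op 9: N3 marks N2=suspect -> (suspect,v2)
Op 10: N0 marks N0=suspect -> (suspect,v1)
Op 11: gossip N0<->N2 -> N0.N0=(suspect,v1) N0.N1=(dead,v1) N0.N2=(dead,v1) N0.N3=(suspect,v1) | N2.N0=(suspect,v1) N2.N1=(dead,v1) N2.N2=(dead,v1) N2.N3=(suspect,v1)
Op 12: gossip N0<->N1 -> N0.N0=(suspect,v1) N0.N1=(dead,v1) N0.N2=(dead,v1) N0.N3=(suspect,v1) | N1.N0=(suspect,v1) N1.N1=(dead,v1) N1.N2=(dead,v1) N1.N3=(suspect,v1)

Answer: N0=suspect,1 N1=dead,1 N2=dead,1 N3=suspect,1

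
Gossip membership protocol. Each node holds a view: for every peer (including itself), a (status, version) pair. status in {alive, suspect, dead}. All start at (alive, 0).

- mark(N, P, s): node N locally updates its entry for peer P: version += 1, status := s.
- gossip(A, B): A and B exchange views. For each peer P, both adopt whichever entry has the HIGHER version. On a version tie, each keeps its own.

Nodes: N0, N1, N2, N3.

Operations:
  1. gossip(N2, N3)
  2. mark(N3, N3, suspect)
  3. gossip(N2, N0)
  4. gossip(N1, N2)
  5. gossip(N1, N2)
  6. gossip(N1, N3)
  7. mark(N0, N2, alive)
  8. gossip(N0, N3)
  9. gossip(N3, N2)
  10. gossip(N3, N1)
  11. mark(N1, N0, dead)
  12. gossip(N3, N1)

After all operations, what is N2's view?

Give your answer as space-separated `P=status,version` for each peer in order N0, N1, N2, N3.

Answer: N0=alive,0 N1=alive,0 N2=alive,1 N3=suspect,1

Derivation:
Op 1: gossip N2<->N3 -> N2.N0=(alive,v0) N2.N1=(alive,v0) N2.N2=(alive,v0) N2.N3=(alive,v0) | N3.N0=(alive,v0) N3.N1=(alive,v0) N3.N2=(alive,v0) N3.N3=(alive,v0)
Op 2: N3 marks N3=suspect -> (suspect,v1)
Op 3: gossip N2<->N0 -> N2.N0=(alive,v0) N2.N1=(alive,v0) N2.N2=(alive,v0) N2.N3=(alive,v0) | N0.N0=(alive,v0) N0.N1=(alive,v0) N0.N2=(alive,v0) N0.N3=(alive,v0)
Op 4: gossip N1<->N2 -> N1.N0=(alive,v0) N1.N1=(alive,v0) N1.N2=(alive,v0) N1.N3=(alive,v0) | N2.N0=(alive,v0) N2.N1=(alive,v0) N2.N2=(alive,v0) N2.N3=(alive,v0)
Op 5: gossip N1<->N2 -> N1.N0=(alive,v0) N1.N1=(alive,v0) N1.N2=(alive,v0) N1.N3=(alive,v0) | N2.N0=(alive,v0) N2.N1=(alive,v0) N2.N2=(alive,v0) N2.N3=(alive,v0)
Op 6: gossip N1<->N3 -> N1.N0=(alive,v0) N1.N1=(alive,v0) N1.N2=(alive,v0) N1.N3=(suspect,v1) | N3.N0=(alive,v0) N3.N1=(alive,v0) N3.N2=(alive,v0) N3.N3=(suspect,v1)
Op 7: N0 marks N2=alive -> (alive,v1)
Op 8: gossip N0<->N3 -> N0.N0=(alive,v0) N0.N1=(alive,v0) N0.N2=(alive,v1) N0.N3=(suspect,v1) | N3.N0=(alive,v0) N3.N1=(alive,v0) N3.N2=(alive,v1) N3.N3=(suspect,v1)
Op 9: gossip N3<->N2 -> N3.N0=(alive,v0) N3.N1=(alive,v0) N3.N2=(alive,v1) N3.N3=(suspect,v1) | N2.N0=(alive,v0) N2.N1=(alive,v0) N2.N2=(alive,v1) N2.N3=(suspect,v1)
Op 10: gossip N3<->N1 -> N3.N0=(alive,v0) N3.N1=(alive,v0) N3.N2=(alive,v1) N3.N3=(suspect,v1) | N1.N0=(alive,v0) N1.N1=(alive,v0) N1.N2=(alive,v1) N1.N3=(suspect,v1)
Op 11: N1 marks N0=dead -> (dead,v1)
Op 12: gossip N3<->N1 -> N3.N0=(dead,v1) N3.N1=(alive,v0) N3.N2=(alive,v1) N3.N3=(suspect,v1) | N1.N0=(dead,v1) N1.N1=(alive,v0) N1.N2=(alive,v1) N1.N3=(suspect,v1)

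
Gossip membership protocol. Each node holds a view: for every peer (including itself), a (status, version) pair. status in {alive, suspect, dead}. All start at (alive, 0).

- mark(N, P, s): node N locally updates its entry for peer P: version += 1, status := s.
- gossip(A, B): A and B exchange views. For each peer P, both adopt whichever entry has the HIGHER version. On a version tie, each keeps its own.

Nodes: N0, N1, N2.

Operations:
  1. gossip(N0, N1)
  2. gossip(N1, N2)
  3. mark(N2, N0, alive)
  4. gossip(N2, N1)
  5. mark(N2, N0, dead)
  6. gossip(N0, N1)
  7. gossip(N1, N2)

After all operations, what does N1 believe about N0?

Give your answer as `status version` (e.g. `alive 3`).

Op 1: gossip N0<->N1 -> N0.N0=(alive,v0) N0.N1=(alive,v0) N0.N2=(alive,v0) | N1.N0=(alive,v0) N1.N1=(alive,v0) N1.N2=(alive,v0)
Op 2: gossip N1<->N2 -> N1.N0=(alive,v0) N1.N1=(alive,v0) N1.N2=(alive,v0) | N2.N0=(alive,v0) N2.N1=(alive,v0) N2.N2=(alive,v0)
Op 3: N2 marks N0=alive -> (alive,v1)
Op 4: gossip N2<->N1 -> N2.N0=(alive,v1) N2.N1=(alive,v0) N2.N2=(alive,v0) | N1.N0=(alive,v1) N1.N1=(alive,v0) N1.N2=(alive,v0)
Op 5: N2 marks N0=dead -> (dead,v2)
Op 6: gossip N0<->N1 -> N0.N0=(alive,v1) N0.N1=(alive,v0) N0.N2=(alive,v0) | N1.N0=(alive,v1) N1.N1=(alive,v0) N1.N2=(alive,v0)
Op 7: gossip N1<->N2 -> N1.N0=(dead,v2) N1.N1=(alive,v0) N1.N2=(alive,v0) | N2.N0=(dead,v2) N2.N1=(alive,v0) N2.N2=(alive,v0)

Answer: dead 2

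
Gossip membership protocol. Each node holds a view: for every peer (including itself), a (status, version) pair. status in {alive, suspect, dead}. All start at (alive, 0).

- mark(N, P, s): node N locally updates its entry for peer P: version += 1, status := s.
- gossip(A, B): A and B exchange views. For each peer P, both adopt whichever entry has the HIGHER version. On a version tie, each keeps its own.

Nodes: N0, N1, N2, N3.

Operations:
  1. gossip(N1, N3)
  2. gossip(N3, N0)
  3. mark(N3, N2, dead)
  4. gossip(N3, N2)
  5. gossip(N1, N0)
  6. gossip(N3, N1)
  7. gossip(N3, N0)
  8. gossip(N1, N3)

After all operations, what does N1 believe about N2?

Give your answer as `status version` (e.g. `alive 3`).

Op 1: gossip N1<->N3 -> N1.N0=(alive,v0) N1.N1=(alive,v0) N1.N2=(alive,v0) N1.N3=(alive,v0) | N3.N0=(alive,v0) N3.N1=(alive,v0) N3.N2=(alive,v0) N3.N3=(alive,v0)
Op 2: gossip N3<->N0 -> N3.N0=(alive,v0) N3.N1=(alive,v0) N3.N2=(alive,v0) N3.N3=(alive,v0) | N0.N0=(alive,v0) N0.N1=(alive,v0) N0.N2=(alive,v0) N0.N3=(alive,v0)
Op 3: N3 marks N2=dead -> (dead,v1)
Op 4: gossip N3<->N2 -> N3.N0=(alive,v0) N3.N1=(alive,v0) N3.N2=(dead,v1) N3.N3=(alive,v0) | N2.N0=(alive,v0) N2.N1=(alive,v0) N2.N2=(dead,v1) N2.N3=(alive,v0)
Op 5: gossip N1<->N0 -> N1.N0=(alive,v0) N1.N1=(alive,v0) N1.N2=(alive,v0) N1.N3=(alive,v0) | N0.N0=(alive,v0) N0.N1=(alive,v0) N0.N2=(alive,v0) N0.N3=(alive,v0)
Op 6: gossip N3<->N1 -> N3.N0=(alive,v0) N3.N1=(alive,v0) N3.N2=(dead,v1) N3.N3=(alive,v0) | N1.N0=(alive,v0) N1.N1=(alive,v0) N1.N2=(dead,v1) N1.N3=(alive,v0)
Op 7: gossip N3<->N0 -> N3.N0=(alive,v0) N3.N1=(alive,v0) N3.N2=(dead,v1) N3.N3=(alive,v0) | N0.N0=(alive,v0) N0.N1=(alive,v0) N0.N2=(dead,v1) N0.N3=(alive,v0)
Op 8: gossip N1<->N3 -> N1.N0=(alive,v0) N1.N1=(alive,v0) N1.N2=(dead,v1) N1.N3=(alive,v0) | N3.N0=(alive,v0) N3.N1=(alive,v0) N3.N2=(dead,v1) N3.N3=(alive,v0)

Answer: dead 1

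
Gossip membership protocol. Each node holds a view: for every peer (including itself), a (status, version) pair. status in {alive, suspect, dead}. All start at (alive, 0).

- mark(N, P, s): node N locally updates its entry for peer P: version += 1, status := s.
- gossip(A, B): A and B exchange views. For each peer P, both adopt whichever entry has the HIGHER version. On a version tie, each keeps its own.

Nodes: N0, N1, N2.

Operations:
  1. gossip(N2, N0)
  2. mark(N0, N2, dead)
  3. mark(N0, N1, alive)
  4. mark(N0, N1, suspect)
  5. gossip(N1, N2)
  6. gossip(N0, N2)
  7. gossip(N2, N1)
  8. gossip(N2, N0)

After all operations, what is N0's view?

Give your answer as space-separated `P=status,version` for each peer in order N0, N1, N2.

Op 1: gossip N2<->N0 -> N2.N0=(alive,v0) N2.N1=(alive,v0) N2.N2=(alive,v0) | N0.N0=(alive,v0) N0.N1=(alive,v0) N0.N2=(alive,v0)
Op 2: N0 marks N2=dead -> (dead,v1)
Op 3: N0 marks N1=alive -> (alive,v1)
Op 4: N0 marks N1=suspect -> (suspect,v2)
Op 5: gossip N1<->N2 -> N1.N0=(alive,v0) N1.N1=(alive,v0) N1.N2=(alive,v0) | N2.N0=(alive,v0) N2.N1=(alive,v0) N2.N2=(alive,v0)
Op 6: gossip N0<->N2 -> N0.N0=(alive,v0) N0.N1=(suspect,v2) N0.N2=(dead,v1) | N2.N0=(alive,v0) N2.N1=(suspect,v2) N2.N2=(dead,v1)
Op 7: gossip N2<->N1 -> N2.N0=(alive,v0) N2.N1=(suspect,v2) N2.N2=(dead,v1) | N1.N0=(alive,v0) N1.N1=(suspect,v2) N1.N2=(dead,v1)
Op 8: gossip N2<->N0 -> N2.N0=(alive,v0) N2.N1=(suspect,v2) N2.N2=(dead,v1) | N0.N0=(alive,v0) N0.N1=(suspect,v2) N0.N2=(dead,v1)

Answer: N0=alive,0 N1=suspect,2 N2=dead,1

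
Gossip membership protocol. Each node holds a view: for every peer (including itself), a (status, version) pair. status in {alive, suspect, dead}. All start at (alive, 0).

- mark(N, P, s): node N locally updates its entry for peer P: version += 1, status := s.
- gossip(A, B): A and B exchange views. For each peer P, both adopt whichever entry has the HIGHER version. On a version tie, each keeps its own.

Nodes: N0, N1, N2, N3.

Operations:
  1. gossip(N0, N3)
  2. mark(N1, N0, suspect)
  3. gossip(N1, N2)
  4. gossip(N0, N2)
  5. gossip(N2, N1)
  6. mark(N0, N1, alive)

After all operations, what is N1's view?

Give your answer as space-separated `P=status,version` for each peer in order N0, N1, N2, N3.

Op 1: gossip N0<->N3 -> N0.N0=(alive,v0) N0.N1=(alive,v0) N0.N2=(alive,v0) N0.N3=(alive,v0) | N3.N0=(alive,v0) N3.N1=(alive,v0) N3.N2=(alive,v0) N3.N3=(alive,v0)
Op 2: N1 marks N0=suspect -> (suspect,v1)
Op 3: gossip N1<->N2 -> N1.N0=(suspect,v1) N1.N1=(alive,v0) N1.N2=(alive,v0) N1.N3=(alive,v0) | N2.N0=(suspect,v1) N2.N1=(alive,v0) N2.N2=(alive,v0) N2.N3=(alive,v0)
Op 4: gossip N0<->N2 -> N0.N0=(suspect,v1) N0.N1=(alive,v0) N0.N2=(alive,v0) N0.N3=(alive,v0) | N2.N0=(suspect,v1) N2.N1=(alive,v0) N2.N2=(alive,v0) N2.N3=(alive,v0)
Op 5: gossip N2<->N1 -> N2.N0=(suspect,v1) N2.N1=(alive,v0) N2.N2=(alive,v0) N2.N3=(alive,v0) | N1.N0=(suspect,v1) N1.N1=(alive,v0) N1.N2=(alive,v0) N1.N3=(alive,v0)
Op 6: N0 marks N1=alive -> (alive,v1)

Answer: N0=suspect,1 N1=alive,0 N2=alive,0 N3=alive,0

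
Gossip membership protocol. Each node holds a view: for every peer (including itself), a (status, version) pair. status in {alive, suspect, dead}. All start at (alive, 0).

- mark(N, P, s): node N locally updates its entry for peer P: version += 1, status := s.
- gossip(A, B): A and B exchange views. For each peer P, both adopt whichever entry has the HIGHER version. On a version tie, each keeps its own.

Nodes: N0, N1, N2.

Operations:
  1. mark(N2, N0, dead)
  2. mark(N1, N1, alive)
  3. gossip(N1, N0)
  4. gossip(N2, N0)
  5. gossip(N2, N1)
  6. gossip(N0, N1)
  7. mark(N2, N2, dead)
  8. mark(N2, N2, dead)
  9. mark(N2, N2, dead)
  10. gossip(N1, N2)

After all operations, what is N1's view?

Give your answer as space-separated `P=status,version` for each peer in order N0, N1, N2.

Op 1: N2 marks N0=dead -> (dead,v1)
Op 2: N1 marks N1=alive -> (alive,v1)
Op 3: gossip N1<->N0 -> N1.N0=(alive,v0) N1.N1=(alive,v1) N1.N2=(alive,v0) | N0.N0=(alive,v0) N0.N1=(alive,v1) N0.N2=(alive,v0)
Op 4: gossip N2<->N0 -> N2.N0=(dead,v1) N2.N1=(alive,v1) N2.N2=(alive,v0) | N0.N0=(dead,v1) N0.N1=(alive,v1) N0.N2=(alive,v0)
Op 5: gossip N2<->N1 -> N2.N0=(dead,v1) N2.N1=(alive,v1) N2.N2=(alive,v0) | N1.N0=(dead,v1) N1.N1=(alive,v1) N1.N2=(alive,v0)
Op 6: gossip N0<->N1 -> N0.N0=(dead,v1) N0.N1=(alive,v1) N0.N2=(alive,v0) | N1.N0=(dead,v1) N1.N1=(alive,v1) N1.N2=(alive,v0)
Op 7: N2 marks N2=dead -> (dead,v1)
Op 8: N2 marks N2=dead -> (dead,v2)
Op 9: N2 marks N2=dead -> (dead,v3)
Op 10: gossip N1<->N2 -> N1.N0=(dead,v1) N1.N1=(alive,v1) N1.N2=(dead,v3) | N2.N0=(dead,v1) N2.N1=(alive,v1) N2.N2=(dead,v3)

Answer: N0=dead,1 N1=alive,1 N2=dead,3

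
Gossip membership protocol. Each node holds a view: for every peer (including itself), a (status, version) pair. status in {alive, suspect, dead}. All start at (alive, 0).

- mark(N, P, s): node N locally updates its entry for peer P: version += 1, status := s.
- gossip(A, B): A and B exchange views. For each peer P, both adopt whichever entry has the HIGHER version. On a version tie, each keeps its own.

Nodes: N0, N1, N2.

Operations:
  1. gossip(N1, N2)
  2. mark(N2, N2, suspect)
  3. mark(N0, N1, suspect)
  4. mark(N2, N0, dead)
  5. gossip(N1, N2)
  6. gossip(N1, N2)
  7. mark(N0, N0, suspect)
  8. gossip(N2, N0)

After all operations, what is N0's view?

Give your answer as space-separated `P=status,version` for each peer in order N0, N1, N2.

Answer: N0=suspect,1 N1=suspect,1 N2=suspect,1

Derivation:
Op 1: gossip N1<->N2 -> N1.N0=(alive,v0) N1.N1=(alive,v0) N1.N2=(alive,v0) | N2.N0=(alive,v0) N2.N1=(alive,v0) N2.N2=(alive,v0)
Op 2: N2 marks N2=suspect -> (suspect,v1)
Op 3: N0 marks N1=suspect -> (suspect,v1)
Op 4: N2 marks N0=dead -> (dead,v1)
Op 5: gossip N1<->N2 -> N1.N0=(dead,v1) N1.N1=(alive,v0) N1.N2=(suspect,v1) | N2.N0=(dead,v1) N2.N1=(alive,v0) N2.N2=(suspect,v1)
Op 6: gossip N1<->N2 -> N1.N0=(dead,v1) N1.N1=(alive,v0) N1.N2=(suspect,v1) | N2.N0=(dead,v1) N2.N1=(alive,v0) N2.N2=(suspect,v1)
Op 7: N0 marks N0=suspect -> (suspect,v1)
Op 8: gossip N2<->N0 -> N2.N0=(dead,v1) N2.N1=(suspect,v1) N2.N2=(suspect,v1) | N0.N0=(suspect,v1) N0.N1=(suspect,v1) N0.N2=(suspect,v1)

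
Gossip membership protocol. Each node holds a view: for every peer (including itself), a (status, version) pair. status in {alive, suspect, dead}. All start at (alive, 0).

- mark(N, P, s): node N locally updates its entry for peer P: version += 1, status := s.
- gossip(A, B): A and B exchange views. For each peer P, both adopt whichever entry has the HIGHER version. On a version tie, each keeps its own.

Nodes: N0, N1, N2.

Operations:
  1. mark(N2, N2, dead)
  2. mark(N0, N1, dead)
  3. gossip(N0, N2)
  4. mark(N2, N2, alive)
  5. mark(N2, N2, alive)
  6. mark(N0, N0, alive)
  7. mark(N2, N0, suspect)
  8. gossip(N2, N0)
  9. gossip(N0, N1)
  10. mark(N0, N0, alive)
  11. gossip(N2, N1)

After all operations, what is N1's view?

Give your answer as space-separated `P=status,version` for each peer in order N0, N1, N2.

Answer: N0=alive,1 N1=dead,1 N2=alive,3

Derivation:
Op 1: N2 marks N2=dead -> (dead,v1)
Op 2: N0 marks N1=dead -> (dead,v1)
Op 3: gossip N0<->N2 -> N0.N0=(alive,v0) N0.N1=(dead,v1) N0.N2=(dead,v1) | N2.N0=(alive,v0) N2.N1=(dead,v1) N2.N2=(dead,v1)
Op 4: N2 marks N2=alive -> (alive,v2)
Op 5: N2 marks N2=alive -> (alive,v3)
Op 6: N0 marks N0=alive -> (alive,v1)
Op 7: N2 marks N0=suspect -> (suspect,v1)
Op 8: gossip N2<->N0 -> N2.N0=(suspect,v1) N2.N1=(dead,v1) N2.N2=(alive,v3) | N0.N0=(alive,v1) N0.N1=(dead,v1) N0.N2=(alive,v3)
Op 9: gossip N0<->N1 -> N0.N0=(alive,v1) N0.N1=(dead,v1) N0.N2=(alive,v3) | N1.N0=(alive,v1) N1.N1=(dead,v1) N1.N2=(alive,v3)
Op 10: N0 marks N0=alive -> (alive,v2)
Op 11: gossip N2<->N1 -> N2.N0=(suspect,v1) N2.N1=(dead,v1) N2.N2=(alive,v3) | N1.N0=(alive,v1) N1.N1=(dead,v1) N1.N2=(alive,v3)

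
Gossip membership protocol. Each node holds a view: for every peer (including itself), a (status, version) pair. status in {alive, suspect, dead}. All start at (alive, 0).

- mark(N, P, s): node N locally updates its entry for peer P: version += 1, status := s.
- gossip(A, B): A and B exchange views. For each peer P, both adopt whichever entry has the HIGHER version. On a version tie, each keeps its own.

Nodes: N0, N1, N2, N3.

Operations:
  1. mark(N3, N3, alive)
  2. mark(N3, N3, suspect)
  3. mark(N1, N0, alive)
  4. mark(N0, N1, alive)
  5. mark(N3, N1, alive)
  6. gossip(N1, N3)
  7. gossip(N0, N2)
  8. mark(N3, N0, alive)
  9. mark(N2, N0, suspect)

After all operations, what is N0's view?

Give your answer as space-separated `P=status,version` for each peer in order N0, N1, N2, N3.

Op 1: N3 marks N3=alive -> (alive,v1)
Op 2: N3 marks N3=suspect -> (suspect,v2)
Op 3: N1 marks N0=alive -> (alive,v1)
Op 4: N0 marks N1=alive -> (alive,v1)
Op 5: N3 marks N1=alive -> (alive,v1)
Op 6: gossip N1<->N3 -> N1.N0=(alive,v1) N1.N1=(alive,v1) N1.N2=(alive,v0) N1.N3=(suspect,v2) | N3.N0=(alive,v1) N3.N1=(alive,v1) N3.N2=(alive,v0) N3.N3=(suspect,v2)
Op 7: gossip N0<->N2 -> N0.N0=(alive,v0) N0.N1=(alive,v1) N0.N2=(alive,v0) N0.N3=(alive,v0) | N2.N0=(alive,v0) N2.N1=(alive,v1) N2.N2=(alive,v0) N2.N3=(alive,v0)
Op 8: N3 marks N0=alive -> (alive,v2)
Op 9: N2 marks N0=suspect -> (suspect,v1)

Answer: N0=alive,0 N1=alive,1 N2=alive,0 N3=alive,0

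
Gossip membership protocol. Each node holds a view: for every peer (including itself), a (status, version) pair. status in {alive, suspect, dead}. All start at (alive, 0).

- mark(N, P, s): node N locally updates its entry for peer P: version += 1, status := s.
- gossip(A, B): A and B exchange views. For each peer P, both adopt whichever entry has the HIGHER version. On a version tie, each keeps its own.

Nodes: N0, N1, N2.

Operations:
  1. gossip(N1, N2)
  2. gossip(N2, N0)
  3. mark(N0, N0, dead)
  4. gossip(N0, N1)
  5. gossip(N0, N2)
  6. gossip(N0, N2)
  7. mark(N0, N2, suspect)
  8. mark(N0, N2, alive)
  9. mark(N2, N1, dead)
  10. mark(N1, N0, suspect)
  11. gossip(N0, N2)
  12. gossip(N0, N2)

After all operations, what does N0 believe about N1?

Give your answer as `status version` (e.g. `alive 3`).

Op 1: gossip N1<->N2 -> N1.N0=(alive,v0) N1.N1=(alive,v0) N1.N2=(alive,v0) | N2.N0=(alive,v0) N2.N1=(alive,v0) N2.N2=(alive,v0)
Op 2: gossip N2<->N0 -> N2.N0=(alive,v0) N2.N1=(alive,v0) N2.N2=(alive,v0) | N0.N0=(alive,v0) N0.N1=(alive,v0) N0.N2=(alive,v0)
Op 3: N0 marks N0=dead -> (dead,v1)
Op 4: gossip N0<->N1 -> N0.N0=(dead,v1) N0.N1=(alive,v0) N0.N2=(alive,v0) | N1.N0=(dead,v1) N1.N1=(alive,v0) N1.N2=(alive,v0)
Op 5: gossip N0<->N2 -> N0.N0=(dead,v1) N0.N1=(alive,v0) N0.N2=(alive,v0) | N2.N0=(dead,v1) N2.N1=(alive,v0) N2.N2=(alive,v0)
Op 6: gossip N0<->N2 -> N0.N0=(dead,v1) N0.N1=(alive,v0) N0.N2=(alive,v0) | N2.N0=(dead,v1) N2.N1=(alive,v0) N2.N2=(alive,v0)
Op 7: N0 marks N2=suspect -> (suspect,v1)
Op 8: N0 marks N2=alive -> (alive,v2)
Op 9: N2 marks N1=dead -> (dead,v1)
Op 10: N1 marks N0=suspect -> (suspect,v2)
Op 11: gossip N0<->N2 -> N0.N0=(dead,v1) N0.N1=(dead,v1) N0.N2=(alive,v2) | N2.N0=(dead,v1) N2.N1=(dead,v1) N2.N2=(alive,v2)
Op 12: gossip N0<->N2 -> N0.N0=(dead,v1) N0.N1=(dead,v1) N0.N2=(alive,v2) | N2.N0=(dead,v1) N2.N1=(dead,v1) N2.N2=(alive,v2)

Answer: dead 1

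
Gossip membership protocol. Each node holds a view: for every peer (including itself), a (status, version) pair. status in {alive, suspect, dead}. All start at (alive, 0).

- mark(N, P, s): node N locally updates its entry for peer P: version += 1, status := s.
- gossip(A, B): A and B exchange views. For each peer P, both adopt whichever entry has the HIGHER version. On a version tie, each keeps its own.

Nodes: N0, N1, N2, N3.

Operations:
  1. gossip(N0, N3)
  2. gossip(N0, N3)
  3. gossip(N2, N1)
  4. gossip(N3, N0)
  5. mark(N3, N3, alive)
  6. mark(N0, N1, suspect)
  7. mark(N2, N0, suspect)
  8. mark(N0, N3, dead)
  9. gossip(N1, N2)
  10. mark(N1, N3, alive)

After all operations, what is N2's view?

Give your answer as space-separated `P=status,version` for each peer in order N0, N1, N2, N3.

Op 1: gossip N0<->N3 -> N0.N0=(alive,v0) N0.N1=(alive,v0) N0.N2=(alive,v0) N0.N3=(alive,v0) | N3.N0=(alive,v0) N3.N1=(alive,v0) N3.N2=(alive,v0) N3.N3=(alive,v0)
Op 2: gossip N0<->N3 -> N0.N0=(alive,v0) N0.N1=(alive,v0) N0.N2=(alive,v0) N0.N3=(alive,v0) | N3.N0=(alive,v0) N3.N1=(alive,v0) N3.N2=(alive,v0) N3.N3=(alive,v0)
Op 3: gossip N2<->N1 -> N2.N0=(alive,v0) N2.N1=(alive,v0) N2.N2=(alive,v0) N2.N3=(alive,v0) | N1.N0=(alive,v0) N1.N1=(alive,v0) N1.N2=(alive,v0) N1.N3=(alive,v0)
Op 4: gossip N3<->N0 -> N3.N0=(alive,v0) N3.N1=(alive,v0) N3.N2=(alive,v0) N3.N3=(alive,v0) | N0.N0=(alive,v0) N0.N1=(alive,v0) N0.N2=(alive,v0) N0.N3=(alive,v0)
Op 5: N3 marks N3=alive -> (alive,v1)
Op 6: N0 marks N1=suspect -> (suspect,v1)
Op 7: N2 marks N0=suspect -> (suspect,v1)
Op 8: N0 marks N3=dead -> (dead,v1)
Op 9: gossip N1<->N2 -> N1.N0=(suspect,v1) N1.N1=(alive,v0) N1.N2=(alive,v0) N1.N3=(alive,v0) | N2.N0=(suspect,v1) N2.N1=(alive,v0) N2.N2=(alive,v0) N2.N3=(alive,v0)
Op 10: N1 marks N3=alive -> (alive,v1)

Answer: N0=suspect,1 N1=alive,0 N2=alive,0 N3=alive,0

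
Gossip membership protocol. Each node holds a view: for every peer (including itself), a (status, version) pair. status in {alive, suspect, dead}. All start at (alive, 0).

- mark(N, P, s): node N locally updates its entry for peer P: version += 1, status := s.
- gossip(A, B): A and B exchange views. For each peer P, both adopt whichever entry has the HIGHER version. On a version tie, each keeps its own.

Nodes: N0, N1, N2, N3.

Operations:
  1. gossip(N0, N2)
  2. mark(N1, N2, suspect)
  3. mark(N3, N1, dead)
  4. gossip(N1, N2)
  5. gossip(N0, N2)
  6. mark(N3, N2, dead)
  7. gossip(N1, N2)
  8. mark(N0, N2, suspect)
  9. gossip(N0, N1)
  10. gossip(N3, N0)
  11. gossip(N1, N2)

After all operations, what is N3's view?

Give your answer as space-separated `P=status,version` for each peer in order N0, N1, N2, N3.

Op 1: gossip N0<->N2 -> N0.N0=(alive,v0) N0.N1=(alive,v0) N0.N2=(alive,v0) N0.N3=(alive,v0) | N2.N0=(alive,v0) N2.N1=(alive,v0) N2.N2=(alive,v0) N2.N3=(alive,v0)
Op 2: N1 marks N2=suspect -> (suspect,v1)
Op 3: N3 marks N1=dead -> (dead,v1)
Op 4: gossip N1<->N2 -> N1.N0=(alive,v0) N1.N1=(alive,v0) N1.N2=(suspect,v1) N1.N3=(alive,v0) | N2.N0=(alive,v0) N2.N1=(alive,v0) N2.N2=(suspect,v1) N2.N3=(alive,v0)
Op 5: gossip N0<->N2 -> N0.N0=(alive,v0) N0.N1=(alive,v0) N0.N2=(suspect,v1) N0.N3=(alive,v0) | N2.N0=(alive,v0) N2.N1=(alive,v0) N2.N2=(suspect,v1) N2.N3=(alive,v0)
Op 6: N3 marks N2=dead -> (dead,v1)
Op 7: gossip N1<->N2 -> N1.N0=(alive,v0) N1.N1=(alive,v0) N1.N2=(suspect,v1) N1.N3=(alive,v0) | N2.N0=(alive,v0) N2.N1=(alive,v0) N2.N2=(suspect,v1) N2.N3=(alive,v0)
Op 8: N0 marks N2=suspect -> (suspect,v2)
Op 9: gossip N0<->N1 -> N0.N0=(alive,v0) N0.N1=(alive,v0) N0.N2=(suspect,v2) N0.N3=(alive,v0) | N1.N0=(alive,v0) N1.N1=(alive,v0) N1.N2=(suspect,v2) N1.N3=(alive,v0)
Op 10: gossip N3<->N0 -> N3.N0=(alive,v0) N3.N1=(dead,v1) N3.N2=(suspect,v2) N3.N3=(alive,v0) | N0.N0=(alive,v0) N0.N1=(dead,v1) N0.N2=(suspect,v2) N0.N3=(alive,v0)
Op 11: gossip N1<->N2 -> N1.N0=(alive,v0) N1.N1=(alive,v0) N1.N2=(suspect,v2) N1.N3=(alive,v0) | N2.N0=(alive,v0) N2.N1=(alive,v0) N2.N2=(suspect,v2) N2.N3=(alive,v0)

Answer: N0=alive,0 N1=dead,1 N2=suspect,2 N3=alive,0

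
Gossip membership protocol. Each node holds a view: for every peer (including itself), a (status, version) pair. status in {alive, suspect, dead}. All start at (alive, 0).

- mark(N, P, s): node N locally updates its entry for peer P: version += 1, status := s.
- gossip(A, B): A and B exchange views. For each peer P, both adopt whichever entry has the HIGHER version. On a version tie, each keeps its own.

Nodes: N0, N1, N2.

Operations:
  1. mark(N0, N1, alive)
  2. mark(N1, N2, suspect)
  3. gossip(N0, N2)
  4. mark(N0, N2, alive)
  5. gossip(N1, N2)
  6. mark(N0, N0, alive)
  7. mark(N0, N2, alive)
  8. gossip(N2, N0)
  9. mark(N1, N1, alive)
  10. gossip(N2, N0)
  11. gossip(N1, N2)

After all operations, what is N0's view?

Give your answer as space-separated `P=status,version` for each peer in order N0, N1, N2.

Op 1: N0 marks N1=alive -> (alive,v1)
Op 2: N1 marks N2=suspect -> (suspect,v1)
Op 3: gossip N0<->N2 -> N0.N0=(alive,v0) N0.N1=(alive,v1) N0.N2=(alive,v0) | N2.N0=(alive,v0) N2.N1=(alive,v1) N2.N2=(alive,v0)
Op 4: N0 marks N2=alive -> (alive,v1)
Op 5: gossip N1<->N2 -> N1.N0=(alive,v0) N1.N1=(alive,v1) N1.N2=(suspect,v1) | N2.N0=(alive,v0) N2.N1=(alive,v1) N2.N2=(suspect,v1)
Op 6: N0 marks N0=alive -> (alive,v1)
Op 7: N0 marks N2=alive -> (alive,v2)
Op 8: gossip N2<->N0 -> N2.N0=(alive,v1) N2.N1=(alive,v1) N2.N2=(alive,v2) | N0.N0=(alive,v1) N0.N1=(alive,v1) N0.N2=(alive,v2)
Op 9: N1 marks N1=alive -> (alive,v2)
Op 10: gossip N2<->N0 -> N2.N0=(alive,v1) N2.N1=(alive,v1) N2.N2=(alive,v2) | N0.N0=(alive,v1) N0.N1=(alive,v1) N0.N2=(alive,v2)
Op 11: gossip N1<->N2 -> N1.N0=(alive,v1) N1.N1=(alive,v2) N1.N2=(alive,v2) | N2.N0=(alive,v1) N2.N1=(alive,v2) N2.N2=(alive,v2)

Answer: N0=alive,1 N1=alive,1 N2=alive,2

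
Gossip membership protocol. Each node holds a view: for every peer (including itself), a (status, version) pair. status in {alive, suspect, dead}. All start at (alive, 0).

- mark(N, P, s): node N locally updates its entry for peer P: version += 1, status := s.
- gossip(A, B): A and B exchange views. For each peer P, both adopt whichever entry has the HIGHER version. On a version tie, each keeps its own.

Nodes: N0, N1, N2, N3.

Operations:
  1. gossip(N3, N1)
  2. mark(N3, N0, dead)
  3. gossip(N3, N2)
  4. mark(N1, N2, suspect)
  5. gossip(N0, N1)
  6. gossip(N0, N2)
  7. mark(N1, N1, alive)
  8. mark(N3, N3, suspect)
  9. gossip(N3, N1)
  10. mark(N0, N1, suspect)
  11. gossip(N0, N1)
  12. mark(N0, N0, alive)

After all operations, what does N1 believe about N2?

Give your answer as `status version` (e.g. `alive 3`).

Answer: suspect 1

Derivation:
Op 1: gossip N3<->N1 -> N3.N0=(alive,v0) N3.N1=(alive,v0) N3.N2=(alive,v0) N3.N3=(alive,v0) | N1.N0=(alive,v0) N1.N1=(alive,v0) N1.N2=(alive,v0) N1.N3=(alive,v0)
Op 2: N3 marks N0=dead -> (dead,v1)
Op 3: gossip N3<->N2 -> N3.N0=(dead,v1) N3.N1=(alive,v0) N3.N2=(alive,v0) N3.N3=(alive,v0) | N2.N0=(dead,v1) N2.N1=(alive,v0) N2.N2=(alive,v0) N2.N3=(alive,v0)
Op 4: N1 marks N2=suspect -> (suspect,v1)
Op 5: gossip N0<->N1 -> N0.N0=(alive,v0) N0.N1=(alive,v0) N0.N2=(suspect,v1) N0.N3=(alive,v0) | N1.N0=(alive,v0) N1.N1=(alive,v0) N1.N2=(suspect,v1) N1.N3=(alive,v0)
Op 6: gossip N0<->N2 -> N0.N0=(dead,v1) N0.N1=(alive,v0) N0.N2=(suspect,v1) N0.N3=(alive,v0) | N2.N0=(dead,v1) N2.N1=(alive,v0) N2.N2=(suspect,v1) N2.N3=(alive,v0)
Op 7: N1 marks N1=alive -> (alive,v1)
Op 8: N3 marks N3=suspect -> (suspect,v1)
Op 9: gossip N3<->N1 -> N3.N0=(dead,v1) N3.N1=(alive,v1) N3.N2=(suspect,v1) N3.N3=(suspect,v1) | N1.N0=(dead,v1) N1.N1=(alive,v1) N1.N2=(suspect,v1) N1.N3=(suspect,v1)
Op 10: N0 marks N1=suspect -> (suspect,v1)
Op 11: gossip N0<->N1 -> N0.N0=(dead,v1) N0.N1=(suspect,v1) N0.N2=(suspect,v1) N0.N3=(suspect,v1) | N1.N0=(dead,v1) N1.N1=(alive,v1) N1.N2=(suspect,v1) N1.N3=(suspect,v1)
Op 12: N0 marks N0=alive -> (alive,v2)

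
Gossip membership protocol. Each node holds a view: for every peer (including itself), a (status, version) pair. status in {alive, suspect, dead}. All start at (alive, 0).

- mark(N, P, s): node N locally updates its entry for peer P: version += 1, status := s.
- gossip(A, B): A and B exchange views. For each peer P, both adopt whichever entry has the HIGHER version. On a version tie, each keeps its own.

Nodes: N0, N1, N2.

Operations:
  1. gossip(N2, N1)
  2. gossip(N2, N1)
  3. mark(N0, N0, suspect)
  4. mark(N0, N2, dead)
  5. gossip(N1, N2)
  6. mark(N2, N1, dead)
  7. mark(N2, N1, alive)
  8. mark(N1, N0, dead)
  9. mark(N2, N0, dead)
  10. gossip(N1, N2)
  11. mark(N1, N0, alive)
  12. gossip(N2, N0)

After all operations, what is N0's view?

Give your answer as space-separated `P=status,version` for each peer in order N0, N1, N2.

Answer: N0=suspect,1 N1=alive,2 N2=dead,1

Derivation:
Op 1: gossip N2<->N1 -> N2.N0=(alive,v0) N2.N1=(alive,v0) N2.N2=(alive,v0) | N1.N0=(alive,v0) N1.N1=(alive,v0) N1.N2=(alive,v0)
Op 2: gossip N2<->N1 -> N2.N0=(alive,v0) N2.N1=(alive,v0) N2.N2=(alive,v0) | N1.N0=(alive,v0) N1.N1=(alive,v0) N1.N2=(alive,v0)
Op 3: N0 marks N0=suspect -> (suspect,v1)
Op 4: N0 marks N2=dead -> (dead,v1)
Op 5: gossip N1<->N2 -> N1.N0=(alive,v0) N1.N1=(alive,v0) N1.N2=(alive,v0) | N2.N0=(alive,v0) N2.N1=(alive,v0) N2.N2=(alive,v0)
Op 6: N2 marks N1=dead -> (dead,v1)
Op 7: N2 marks N1=alive -> (alive,v2)
Op 8: N1 marks N0=dead -> (dead,v1)
Op 9: N2 marks N0=dead -> (dead,v1)
Op 10: gossip N1<->N2 -> N1.N0=(dead,v1) N1.N1=(alive,v2) N1.N2=(alive,v0) | N2.N0=(dead,v1) N2.N1=(alive,v2) N2.N2=(alive,v0)
Op 11: N1 marks N0=alive -> (alive,v2)
Op 12: gossip N2<->N0 -> N2.N0=(dead,v1) N2.N1=(alive,v2) N2.N2=(dead,v1) | N0.N0=(suspect,v1) N0.N1=(alive,v2) N0.N2=(dead,v1)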